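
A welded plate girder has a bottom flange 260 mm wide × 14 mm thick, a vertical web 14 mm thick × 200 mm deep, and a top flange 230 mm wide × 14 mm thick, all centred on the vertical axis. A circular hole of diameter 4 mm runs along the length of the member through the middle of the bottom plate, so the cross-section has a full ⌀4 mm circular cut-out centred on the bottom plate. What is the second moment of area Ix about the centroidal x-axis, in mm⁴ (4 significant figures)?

Ix ≈ 8.764 × 10⁷ mm⁴

Decompose the section into non-overlapping parts with the origin at the bottom-left of its bounding rectangle.
Bottom plate: 260 × 14, A = 3 640 mm², y = 7 mm, Ī = 59453.3 mm⁴.
Web plate: 14 × 200, A = 2 800 mm², y = 114 mm, Ī = 9 333 333 mm⁴.
Top plate: 230 × 14, A = 3 220 mm², y = 221 mm, Ī = 52593.3 mm⁴.
Hole (subtracted): ⌀4, A = 12.5664 mm², y = 7 mm, Ī = 12.5664 mm⁴.
Centroid: ȳ = ΣA·y / ΣA = 109.481 mm.
Transfer each piece to the centroidal x-axis using Ī + A·d² with d = y − 109.481:
  bottom plate: d = -102.481 mm → contributes +38 288 132 mm⁴
  web plate: d = 4.51886 mm → contributes +9 390 510 mm⁴
  top plate: d = 111.519 mm → contributes +40 097 982 mm⁴
  hole: d = -102.481 mm → contributes −131 989 mm⁴
Total I = 87 644 634 mm⁴.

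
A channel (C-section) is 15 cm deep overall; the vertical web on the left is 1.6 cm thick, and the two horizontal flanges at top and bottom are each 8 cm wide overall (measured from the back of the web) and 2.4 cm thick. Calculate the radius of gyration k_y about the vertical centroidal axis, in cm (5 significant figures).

k_y ≈ 2.4392 cm

Split into non-overlapping primitives; take the origin at the lower-left of the bounding box.
Web: 1.6 × 15, A = 24 cm², x = 0.8 cm, Ī = 5.12 cm⁴.
Top flange (beyond web): 6.4 × 2.4, A = 15.36 cm², x = 4.8 cm, Ī = 52.4288 cm⁴.
Bottom flange (beyond web): 6.4 × 2.4, A = 15.36 cm², x = 4.8 cm, Ī = 52.4288 cm⁴.
Centroid: x̄ = ΣA·x / ΣA = 3.045614 cm.
Transfer each piece to the vertical centroidal axis using Ī + A·d² with d = x − 3.045614:
  web: d = -2.245614 cm → contributes +126.1468 cm⁴
  top flange (beyond web): d = 1.754386 cm → contributes +99.70488 cm⁴
  bottom flange (beyond web): d = 1.754386 cm → contributes +99.70488 cm⁴
Total I = 325.5565 cm⁴.
Radius of gyration: k = √(I/A) = √(325.5565 / 54.72) = 2.439159 cm.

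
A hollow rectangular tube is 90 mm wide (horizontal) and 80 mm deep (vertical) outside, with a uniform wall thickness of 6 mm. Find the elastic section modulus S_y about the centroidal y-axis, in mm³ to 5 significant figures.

Treat the section as a set of non-overlapping primitives; coordinates are from the bounding-box lower-left.
Outer rectangle: 90 × 80, A = 7 200 mm², x = 45 mm, Ī = 4 860 000 mm⁴.
Inner void (subtracted): 78 × 68, A = 5 304 mm², x = 45 mm, Ī = 2 689 128 mm⁴.
By symmetry the centroid is at mid-width, x̄ = 45 mm.
All pieces are centred on the centroidal y-axis, so I = ΣĪ (holes subtracted) = 2 170 872 mm⁴.
Extreme fibre distance c = 45 mm; S = I/c = 48241.6 mm³.

S_y ≈ 4.8242 × 10⁴ mm³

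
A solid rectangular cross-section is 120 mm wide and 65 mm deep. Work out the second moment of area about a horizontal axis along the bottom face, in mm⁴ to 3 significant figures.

I_base ≈ 1.10 × 10⁷ mm⁴

The section: 120 × 65, A = 7 800 mm², y = 32.5 mm, Ī = 2 746 250 mm⁴.
Transfer it to the base of the section using Ī + A·d² with d = y − 0:
  the section: d = 32.5 mm → contributes +10 985 000 mm⁴
Total I = 10 985 000 mm⁴.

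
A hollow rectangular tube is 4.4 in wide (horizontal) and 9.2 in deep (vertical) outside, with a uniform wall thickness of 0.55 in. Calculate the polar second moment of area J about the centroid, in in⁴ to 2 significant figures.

Split into non-overlapping primitives; take the origin at the lower-left of the bounding box.
Outer rectangle: 4.4 × 9.2, A = 40.48 in², y = 4.6 in, Ī = 285.5 in⁴.
Inner void (subtracted): 3.3 × 8.1, A = 26.73 in², y = 4.6 in, Ī = 146.1 in⁴.
By symmetry the centroid is at mid-height, ȳ = 4.6 in.
All pieces are centred on the centroidal x-axis, so I = ΣĪ (holes subtracted) = 139.4 in⁴.
Repeating about the centroidal y-axis gives I_y = 41.05 in⁴.
Polar second moment: J = I_x + I_y = 180.4 in⁴.

J ≈ 180 in⁴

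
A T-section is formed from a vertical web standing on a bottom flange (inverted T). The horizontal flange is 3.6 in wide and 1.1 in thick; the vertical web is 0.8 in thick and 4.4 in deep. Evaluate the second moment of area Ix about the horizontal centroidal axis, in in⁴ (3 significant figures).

Ix ≈ 20.2 in⁴

Split into non-overlapping primitives; take the origin at the lower-left of the bounding box.
Flange: 3.6 × 1.1, A = 3.96 in², y = 0.55 in, Ī = 0.3993 in⁴.
Web: 0.8 × 4.4, A = 3.52 in², y = 3.3 in, Ī = 5.6789 in⁴.
Centroid: ȳ = ΣA·y / ΣA = 1.8441 in.
Transfer each piece to the horizontal centroidal axis using Ī + A·d² with d = y − 1.8441:
  flange: d = -1.2941 in → contributes +7.0313 in⁴
  web: d = 1.4559 in → contributes +13.14 in⁴
Total I = 20.171 in⁴.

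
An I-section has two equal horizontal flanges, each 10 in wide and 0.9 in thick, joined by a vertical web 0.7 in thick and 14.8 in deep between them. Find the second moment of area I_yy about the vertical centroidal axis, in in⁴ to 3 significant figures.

Break the section into simple shapes (no overlaps), measuring from the bottom-left corner of the bounding box.
Bottom flange: 10 × 0.9, A = 9 in², x = 5 in, Ī = 75 in⁴.
Web: 0.7 × 14.8, A = 10.36 in², x = 5 in, Ī = 0.42303 in⁴.
Top flange: 10 × 0.9, A = 9 in², x = 5 in, Ī = 75 in⁴.
By symmetry the centroid is at mid-width, x̄ = 5 in.
All pieces are centred on the vertical centroidal axis, so I = ΣĪ = 150.42 in⁴.

I_yy ≈ 150 in⁴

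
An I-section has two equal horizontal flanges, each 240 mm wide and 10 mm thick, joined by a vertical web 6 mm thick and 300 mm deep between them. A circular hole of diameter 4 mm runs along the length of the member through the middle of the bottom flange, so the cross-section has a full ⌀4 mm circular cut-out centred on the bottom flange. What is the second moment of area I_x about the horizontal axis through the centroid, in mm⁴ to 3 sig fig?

I_x ≈ 1.29 × 10⁸ mm⁴

Break the section into simple shapes (no overlaps), measuring from the bottom-left corner of the bounding box.
Bottom flange: 240 × 10, A = 2 400 mm², y = 5 mm, Ī = 20 000 mm⁴.
Web: 6 × 300, A = 1 800 mm², y = 160 mm, Ī = 13 500 000 mm⁴.
Top flange: 240 × 10, A = 2 400 mm², y = 315 mm, Ī = 20 000 mm⁴.
Hole (subtracted): ⌀4, A = 12.566 mm², y = 5 mm, Ī = 12.566 mm⁴.
Centroid: ȳ = ΣA·y / ΣA = 160.3 mm.
Transfer each piece to the horizontal axis through the centroid using Ī + A·d² with d = y − 160.3:
  bottom flange: d = -155.3 mm → contributes +57 900 197 mm⁴
  web: d = -0.29568 mm → contributes +13 500 157 mm⁴
  top flange: d = 154.7 mm → contributes +57 460 222 mm⁴
  hole: d = -155.3 mm → contributes −303 073 mm⁴
Total I = 128 557 504 mm⁴.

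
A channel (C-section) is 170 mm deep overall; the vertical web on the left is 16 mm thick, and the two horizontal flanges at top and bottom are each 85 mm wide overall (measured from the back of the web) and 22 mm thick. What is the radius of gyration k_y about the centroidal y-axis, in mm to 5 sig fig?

k_y ≈ 25.876 mm

Decompose the section into non-overlapping parts with the origin at the bottom-left of its bounding rectangle.
Web: 16 × 170, A = 2 720 mm², x = 8 mm, Ī = 58026.67 mm⁴.
Top flange (beyond web): 69 × 22, A = 1 518 mm², x = 50.5 mm, Ī = 602266.5 mm⁴.
Bottom flange (beyond web): 69 × 22, A = 1 518 mm², x = 50.5 mm, Ī = 602266.5 mm⁴.
Centroid: x̄ = ΣA·x / ΣA = 30.41661 mm.
Transfer each piece to the centroidal y-axis using Ī + A·d² with d = x − 30.41661:
  web: d = -22.41661 mm → contributes +1 424 838 mm⁴
  top flange (beyond web): d = 20.08339 mm → contributes +1 214 541 mm⁴
  bottom flange (beyond web): d = 20.08339 mm → contributes +1 214 541 mm⁴
Total I = 3 853 920 mm⁴.
Radius of gyration: k = √(I/A) = √(3 853 920 / 5 756) = 25.87563 mm.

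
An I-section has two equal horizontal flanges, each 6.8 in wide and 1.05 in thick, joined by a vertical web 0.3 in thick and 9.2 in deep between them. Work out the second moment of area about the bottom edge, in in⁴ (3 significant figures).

I_base ≈ 940 in⁴

Treat the section as a set of non-overlapping primitives; coordinates are from the bounding-box lower-left.
Bottom flange: 6.8 × 1.05, A = 7.14 in², y = 0.525 in, Ī = 0.65599 in⁴.
Web: 0.3 × 9.2, A = 2.76 in², y = 5.65 in, Ī = 19.467 in⁴.
Top flange: 6.8 × 1.05, A = 7.14 in², y = 10.775 in, Ī = 0.65599 in⁴.
Transfer each piece to a horizontal axis along the bottom face using Ī + A·d² with d = y − 0:
  bottom flange: d = 0.525 in → contributes +2.624 in⁴
  web: d = 5.65 in → contributes +107.57 in⁴
  top flange: d = 10.775 in → contributes +829.61 in⁴
Total I = 939.81 in⁴.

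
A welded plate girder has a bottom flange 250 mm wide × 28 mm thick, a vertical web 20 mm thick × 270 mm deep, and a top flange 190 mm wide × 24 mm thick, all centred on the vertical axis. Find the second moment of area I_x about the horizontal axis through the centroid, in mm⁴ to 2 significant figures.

I_x ≈ 2.8 × 10⁸ mm⁴

Treat the section as a set of non-overlapping primitives; coordinates are from the bounding-box lower-left.
Bottom plate: 250 × 28, A = 7 000 mm², y = 14 mm, Ī = 457 333 mm⁴.
Web plate: 20 × 270, A = 5 400 mm², y = 163 mm, Ī = 32 805 000 mm⁴.
Top plate: 190 × 24, A = 4 560 mm², y = 310 mm, Ī = 218 880 mm⁴.
Centroid: ȳ = ΣA·y / ΣA = 141 mm.
Transfer each piece to the horizontal axis through the centroid using Ī + A·d² with d = y − 141:
  bottom plate: d = -127 mm → contributes +113 406 465 mm⁴
  web plate: d = 21.97 mm → contributes +35 412 439 mm⁴
  top plate: d = 169 mm → contributes +130 417 057 mm⁴
Total I = 279 235 962 mm⁴.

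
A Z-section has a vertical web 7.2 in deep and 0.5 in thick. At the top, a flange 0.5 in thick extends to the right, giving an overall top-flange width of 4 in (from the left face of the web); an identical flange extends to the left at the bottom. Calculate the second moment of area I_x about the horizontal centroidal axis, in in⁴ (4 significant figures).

I_x ≈ 54.90 in⁴

Decompose the section into non-overlapping parts with the origin at the bottom-left of its bounding rectangle.
Web: 0.5 × 7.2, A = 3.6 in², y = 3.6 in, Ī = 15.552 in⁴.
Top flange (beyond web): 3.5 × 0.5, A = 1.75 in², y = 6.95 in, Ī = 0.0364583 in⁴.
Bottom flange (beyond web): 3.5 × 0.5, A = 1.75 in², y = 0.25 in, Ī = 0.0364583 in⁴.
Centroid: ȳ = ΣA·y / ΣA = 3.6 in.
Transfer each piece to the horizontal centroidal axis using Ī + A·d² with d = y − 3.6:
  web: d = 0 in → contributes +15.552 in⁴
  top flange (beyond web): d = 3.35 in → contributes +19.6758 in⁴
  bottom flange (beyond web): d = -3.35 in → contributes +19.6758 in⁴
Total I = 54.9037 in⁴.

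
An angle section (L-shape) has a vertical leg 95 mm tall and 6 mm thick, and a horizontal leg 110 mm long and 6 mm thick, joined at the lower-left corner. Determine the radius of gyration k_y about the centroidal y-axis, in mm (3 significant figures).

k_y ≈ 35.0 mm

Break the section into simple shapes (no overlaps), measuring from the bottom-left corner of the bounding box.
Vertical leg: 6 × 95, A = 570 mm², x = 3 mm, Ī = 1 710 mm⁴.
Horizontal leg (remainder): 104 × 6, A = 624 mm², x = 58 mm, Ī = 562 432 mm⁴.
Centroid: x̄ = ΣA·x / ΣA = 31.744 mm.
Transfer each piece to the centroidal y-axis using Ī + A·d² with d = x − 31.744:
  vertical leg: d = -28.744 mm → contributes +472 645 mm⁴
  horizontal leg (remainder): d = 26.256 mm → contributes +992 613 mm⁴
Total I = 1 465 258 mm⁴.
Radius of gyration: k = √(I/A) = √(1 465 258 / 1 194) = 35.031 mm.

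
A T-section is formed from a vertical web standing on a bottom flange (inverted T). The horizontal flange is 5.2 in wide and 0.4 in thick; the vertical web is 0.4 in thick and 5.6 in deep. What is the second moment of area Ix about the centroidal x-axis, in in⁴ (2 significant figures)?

Treat the section as a set of non-overlapping primitives; coordinates are from the bounding-box lower-left.
Flange: 5.2 × 0.4, A = 2.08 in², y = 0.2 in, Ī = 0.02773 in⁴.
Web: 0.4 × 5.6, A = 2.24 in², y = 3.2 in, Ī = 5.854 in⁴.
Centroid: ȳ = ΣA·y / ΣA = 1.756 in.
Transfer each piece to the centroidal x-axis using Ī + A·d² with d = y − 1.756:
  flange: d = -1.556 in → contributes +5.061 in⁴
  web: d = 1.444 in → contributes +10.53 in⁴
Total I = 15.59 in⁴.

Ix ≈ 16 in⁴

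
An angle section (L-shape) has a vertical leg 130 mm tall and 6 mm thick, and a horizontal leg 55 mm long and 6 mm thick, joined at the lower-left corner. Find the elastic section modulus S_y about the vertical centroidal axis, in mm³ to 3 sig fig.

Treat the section as a set of non-overlapping primitives; coordinates are from the bounding-box lower-left.
Vertical leg: 6 × 130, A = 780 mm², x = 3 mm, Ī = 2 340 mm⁴.
Horizontal leg (remainder): 49 × 6, A = 294 mm², x = 30.5 mm, Ī = 58 825 mm⁴.
Centroid: x̄ = ΣA·x / ΣA = 10.528 mm.
Transfer each piece to the vertical centroidal axis using Ī + A·d² with d = x − 10.528:
  vertical leg: d = -7.5279 mm → contributes +46 542 mm⁴
  horizontal leg (remainder): d = 19.972 mm → contributes +176 096 mm⁴
Total I = 222 639 mm⁴.
Extreme fibre distance c = 44.472 mm; S = I/c = 5006.3 mm³.

S_y ≈ 5010 mm³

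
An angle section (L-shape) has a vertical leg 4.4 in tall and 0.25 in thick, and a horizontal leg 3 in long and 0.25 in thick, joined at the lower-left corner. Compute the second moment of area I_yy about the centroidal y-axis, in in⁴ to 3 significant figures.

Treat the section as a set of non-overlapping primitives; coordinates are from the bounding-box lower-left.
Vertical leg: 0.25 × 4.4, A = 1.1 in², x = 0.125 in, Ī = 0.0057292 in⁴.
Horizontal leg (remainder): 2.75 × 0.25, A = 0.6875 in², x = 1.625 in, Ī = 0.43327 in⁴.
Centroid: x̄ = ΣA·x / ΣA = 0.70192 in.
Transfer each piece to the centroidal y-axis using Ī + A·d² with d = x − 0.70192:
  vertical leg: d = -0.57692 in → contributes +0.37185 in⁴
  horizontal leg (remainder): d = 0.92308 in → contributes +1.0191 in⁴
Total I = 1.3909 in⁴.

I_yy ≈ 1.39 in⁴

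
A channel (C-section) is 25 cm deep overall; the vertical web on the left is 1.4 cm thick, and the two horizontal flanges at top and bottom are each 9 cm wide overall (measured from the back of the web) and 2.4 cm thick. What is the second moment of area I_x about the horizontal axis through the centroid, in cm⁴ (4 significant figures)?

I_x ≈ 6499 cm⁴

Treat the section as a set of non-overlapping primitives; coordinates are from the bounding-box lower-left.
Web: 1.4 × 25, A = 35 cm², y = 12.5 cm, Ī = 1822.92 cm⁴.
Top flange (beyond web): 7.6 × 2.4, A = 18.24 cm², y = 23.8 cm, Ī = 8.7552 cm⁴.
Bottom flange (beyond web): 7.6 × 2.4, A = 18.24 cm², y = 1.2 cm, Ī = 8.7552 cm⁴.
By symmetry the centroid is at mid-height, ȳ = 12.5 cm.
Transfer each piece to the horizontal axis through the centroid using Ī + A·d² with d = y − 12.5:
  web: d = 0 cm → contributes +1822.92 cm⁴
  top flange (beyond web): d = 11.3 cm → contributes +2337.82 cm⁴
  bottom flange (beyond web): d = -11.3 cm → contributes +2337.82 cm⁴
Total I = 6498.56 cm⁴.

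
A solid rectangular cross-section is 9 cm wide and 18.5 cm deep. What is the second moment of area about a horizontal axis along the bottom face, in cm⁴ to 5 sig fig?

The section: 9 × 18.5, A = 166.5 cm², y = 9.25 cm, Ī = 4748.719 cm⁴.
Transfer it to the bottom edge using Ī + A·d² with d = y − 0:
  the section: d = 9.25 cm → contributes +18994.88 cm⁴
Total I = 18994.88 cm⁴.

I_base ≈ 1.8995 × 10⁴ cm⁴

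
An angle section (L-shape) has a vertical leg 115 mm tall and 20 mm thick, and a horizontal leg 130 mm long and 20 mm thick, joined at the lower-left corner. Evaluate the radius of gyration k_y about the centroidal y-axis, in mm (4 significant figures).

Break the section into simple shapes (no overlaps), measuring from the bottom-left corner of the bounding box.
Vertical leg: 20 × 115, A = 2 300 mm², x = 10 mm, Ī = 76666.7 mm⁴.
Horizontal leg (remainder): 110 × 20, A = 2 200 mm², x = 75 mm, Ī = 2 218 333 mm⁴.
Centroid: x̄ = ΣA·x / ΣA = 41.7778 mm.
Transfer each piece to the centroidal y-axis using Ī + A·d² with d = x − 41.7778:
  vertical leg: d = -31.7778 mm → contributes +2 399 269 mm⁴
  horizontal leg (remainder): d = 33.2222 mm → contributes +4 646 509 mm⁴
Total I = 7 045 778 mm⁴.
Radius of gyration: k = √(I/A) = √(7 045 778 / 4 500) = 39.5693 mm.

k_y ≈ 39.57 mm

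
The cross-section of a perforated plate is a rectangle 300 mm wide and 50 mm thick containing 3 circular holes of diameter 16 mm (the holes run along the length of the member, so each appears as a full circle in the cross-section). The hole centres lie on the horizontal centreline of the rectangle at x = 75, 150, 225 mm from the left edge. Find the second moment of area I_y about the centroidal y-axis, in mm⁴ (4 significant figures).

Decompose the section into non-overlapping parts with the origin at the bottom-left of its bounding rectangle.
Plate: 300 × 50, A = 15 000 mm², x = 150 mm, Ī = 112 500 000 mm⁴.
Hole 1 (subtracted): ⌀16, A = 201.062 mm², x = 75 mm, Ī = 3216.99 mm⁴.
Hole 2 (subtracted): ⌀16, A = 201.062 mm², x = 150 mm, Ī = 3216.99 mm⁴.
Hole 3 (subtracted): ⌀16, A = 201.062 mm², x = 225 mm, Ī = 3216.99 mm⁴.
By symmetry the centroid is at mid-width, x̄ = 150 mm.
Transfer each piece to the centroidal y-axis using Ī + A·d² with d = x − 150:
  plate: d = 0 mm → contributes +112 500 000 mm⁴
  hole 1: d = -75 mm → contributes −1 134 190 mm⁴
  hole 2: d = 0 mm → contributes −3216.99 mm⁴
  hole 3: d = 75 mm → contributes −1 134 190 mm⁴
Total I = 110 228 402 mm⁴.

I_y ≈ 1.102 × 10⁸ mm⁴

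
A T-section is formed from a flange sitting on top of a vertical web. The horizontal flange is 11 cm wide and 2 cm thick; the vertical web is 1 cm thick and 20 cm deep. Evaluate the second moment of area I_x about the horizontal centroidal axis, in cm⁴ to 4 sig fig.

I_x ≈ 1942 cm⁴

Break the section into simple shapes (no overlaps), measuring from the bottom-left corner of the bounding box.
Flange: 11 × 2, A = 22 cm², y = 21 cm, Ī = 7.33333 cm⁴.
Web: 1 × 20, A = 20 cm², y = 10 cm, Ī = 666.667 cm⁴.
Centroid: ȳ = ΣA·y / ΣA = 15.7619 cm.
Transfer each piece to the horizontal centroidal axis using Ī + A·d² with d = y − 15.7619:
  flange: d = 5.2381 cm → contributes +610.961 cm⁴
  web: d = -5.7619 cm → contributes +1330.66 cm⁴
Total I = 1941.62 cm⁴.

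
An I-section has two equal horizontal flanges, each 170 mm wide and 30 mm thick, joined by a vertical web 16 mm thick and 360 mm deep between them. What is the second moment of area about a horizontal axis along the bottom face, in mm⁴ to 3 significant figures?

I_base ≈ 1.15 × 10⁹ mm⁴

Break the section into simple shapes (no overlaps), measuring from the bottom-left corner of the bounding box.
Bottom flange: 170 × 30, A = 5 100 mm², y = 15 mm, Ī = 382 500 mm⁴.
Web: 16 × 360, A = 5 760 mm², y = 210 mm, Ī = 62 208 000 mm⁴.
Top flange: 170 × 30, A = 5 100 mm², y = 405 mm, Ī = 382 500 mm⁴.
Transfer each piece to the bottom edge using Ī + A·d² with d = y − 0:
  bottom flange: d = 15 mm → contributes +1 530 000 mm⁴
  web: d = 210 mm → contributes +316 224 000 mm⁴
  top flange: d = 405 mm → contributes +836 910 000 mm⁴
Total I = 1 154 664 000 mm⁴.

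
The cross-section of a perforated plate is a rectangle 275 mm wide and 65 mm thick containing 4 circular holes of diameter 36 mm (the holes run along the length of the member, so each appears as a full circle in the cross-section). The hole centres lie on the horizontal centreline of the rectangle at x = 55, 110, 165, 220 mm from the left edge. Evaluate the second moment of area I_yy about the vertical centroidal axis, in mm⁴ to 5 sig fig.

Break the section into simple shapes (no overlaps), measuring from the bottom-left corner of the bounding box.
Plate: 275 × 65, A = 17 875 mm², x = 137.5 mm, Ī = 112 649 740 mm⁴.
Hole 1 (subtracted): ⌀36, A = 1017.876 mm², x = 55 mm, Ī = 82447.96 mm⁴.
Hole 2 (subtracted): ⌀36, A = 1017.876 mm², x = 110 mm, Ī = 82447.96 mm⁴.
Hole 3 (subtracted): ⌀36, A = 1017.876 mm², x = 165 mm, Ī = 82447.96 mm⁴.
Hole 4 (subtracted): ⌀36, A = 1017.876 mm², x = 220 mm, Ī = 82447.96 mm⁴.
By symmetry the centroid is at mid-width, x̄ = 137.5 mm.
Transfer each piece to the vertical centroidal axis using Ī + A·d² with d = x − 137.5:
  plate: d = 0 mm → contributes +112 649 740 mm⁴
  hole 1: d = -82.5 mm → contributes −7 010 367 mm⁴
  hole 2: d = -27.5 mm → contributes −852216.7 mm⁴
  hole 3: d = 27.5 mm → contributes −852216.7 mm⁴
  hole 4: d = 82.5 mm → contributes −7 010 367 mm⁴
Total I = 96 924 573 mm⁴.

I_yy ≈ 9.6925 × 10⁷ mm⁴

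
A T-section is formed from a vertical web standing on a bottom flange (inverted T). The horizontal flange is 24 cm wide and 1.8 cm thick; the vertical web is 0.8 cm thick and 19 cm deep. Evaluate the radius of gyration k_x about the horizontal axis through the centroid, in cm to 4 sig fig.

Split into non-overlapping primitives; take the origin at the lower-left of the bounding box.
Flange: 24 × 1.8, A = 43.2 cm², y = 0.9 cm, Ī = 11.664 cm⁴.
Web: 0.8 × 19, A = 15.2 cm², y = 11.3 cm, Ī = 457.267 cm⁴.
Centroid: ȳ = ΣA·y / ΣA = 3.60685 cm.
Transfer each piece to the horizontal axis through the centroid using Ī + A·d² with d = y − 3.60685:
  flange: d = -2.70685 cm → contributes +328.192 cm⁴
  web: d = 7.69315 cm → contributes +1356.87 cm⁴
Total I = 1685.06 cm⁴.
Radius of gyration: k = √(I/A) = √(1685.06 / 58.4) = 5.37158 cm.

k_x ≈ 5.372 cm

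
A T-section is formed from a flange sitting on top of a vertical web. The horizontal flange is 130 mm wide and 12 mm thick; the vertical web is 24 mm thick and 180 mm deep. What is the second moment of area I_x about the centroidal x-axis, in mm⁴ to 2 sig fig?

Treat the section as a set of non-overlapping primitives; coordinates are from the bounding-box lower-left.
Flange: 130 × 12, A = 1 560 mm², y = 186 mm, Ī = 18 720 mm⁴.
Web: 24 × 180, A = 4 320 mm², y = 90 mm, Ī = 11 664 000 mm⁴.
Centroid: ȳ = ΣA·y / ΣA = 115.5 mm.
Transfer each piece to the centroidal x-axis using Ī + A·d² with d = y − 115.5:
  flange: d = 70.53 mm → contributes +7 779 045 mm⁴
  web: d = -25.47 mm → contributes +14 466 340 mm⁴
Total I = 22 245 384 mm⁴.

I_x ≈ 2.2 × 10⁷ mm⁴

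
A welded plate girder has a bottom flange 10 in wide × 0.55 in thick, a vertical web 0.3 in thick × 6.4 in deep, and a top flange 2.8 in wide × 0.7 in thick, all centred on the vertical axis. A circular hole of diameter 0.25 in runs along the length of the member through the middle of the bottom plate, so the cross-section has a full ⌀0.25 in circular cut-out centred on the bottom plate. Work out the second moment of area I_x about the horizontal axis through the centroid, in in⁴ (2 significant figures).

I_x ≈ 82 in⁴

Split into non-overlapping primitives; take the origin at the lower-left of the bounding box.
Bottom plate: 10 × 0.55, A = 5.5 in², y = 0.275 in, Ī = 0.1386 in⁴.
Web plate: 0.3 × 6.4, A = 1.92 in², y = 3.75 in, Ī = 6.554 in⁴.
Top plate: 2.8 × 0.7, A = 1.96 in², y = 7.3 in, Ī = 0.08003 in⁴.
Hole (subtracted): ⌀0.25, A = 0.04909 in², y = 0.275 in, Ī = 0.0001917 in⁴.
Centroid: ȳ = ΣA·y / ΣA = 2.466 in.
Transfer each piece to the horizontal axis through the centroid using Ī + A·d² with d = y − 2.466:
  bottom plate: d = -2.191 in → contributes +26.53 in⁴
  web plate: d = 1.284 in → contributes +9.721 in⁴
  top plate: d = 4.834 in → contributes +45.89 in⁴
  hole: d = -2.191 in → contributes −0.2358 in⁴
Total I = 81.9 in⁴.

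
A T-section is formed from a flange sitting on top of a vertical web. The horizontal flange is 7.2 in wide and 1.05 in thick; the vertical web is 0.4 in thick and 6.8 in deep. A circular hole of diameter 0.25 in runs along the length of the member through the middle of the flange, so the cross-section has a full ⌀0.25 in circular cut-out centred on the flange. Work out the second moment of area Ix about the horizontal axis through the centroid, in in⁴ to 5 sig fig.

Treat the section as a set of non-overlapping primitives; coordinates are from the bounding-box lower-left.
Flange: 7.2 × 1.05, A = 7.56 in², y = 7.325 in, Ī = 0.694575 in⁴.
Web: 0.4 × 6.8, A = 2.72 in², y = 3.4 in, Ī = 10.48107 in⁴.
Hole (subtracted): ⌀0.25, A = 0.04908739 in², y = 7.325 in, Ī = 0.0001917476 in⁴.
Centroid: ȳ = ΣA·y / ΣA = 6.281496 in.
Transfer each piece to the horizontal axis through the centroid using Ī + A·d² with d = y − 6.281496:
  flange: d = 1.043504 in → contributes +8.926666 in⁴
  web: d = -2.881496 in → contributes +33.06528 in⁴
  hole: d = 1.043504 in → contributes −0.05364305 in⁴
Total I = 41.9383 in⁴.

Ix ≈ 41.938 in⁴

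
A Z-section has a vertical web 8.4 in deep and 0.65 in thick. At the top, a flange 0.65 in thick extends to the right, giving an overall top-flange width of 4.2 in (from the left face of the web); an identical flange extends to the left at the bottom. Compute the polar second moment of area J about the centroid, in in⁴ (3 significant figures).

Split into non-overlapping primitives; take the origin at the lower-left of the bounding box.
Web: 0.65 × 8.4, A = 5.46 in², y = 4.2 in, Ī = 32.105 in⁴.
Top flange (beyond web): 3.55 × 0.65, A = 2.3075 in², y = 8.075 in, Ī = 0.081243 in⁴.
Bottom flange (beyond web): 3.55 × 0.65, A = 2.3075 in², y = 0.325 in, Ī = 0.081243 in⁴.
Centroid: ȳ = ΣA·y / ΣA = 4.2 in.
Transfer each piece to the centroidal x-axis using Ī + A·d² with d = y − 4.2:
  web: d = 0 in → contributes +32.105 in⁴
  top flange (beyond web): d = 3.875 in → contributes +34.73 in⁴
  bottom flange (beyond web): d = -3.875 in → contributes +34.73 in⁴
Total I = 101.56 in⁴.
For the y-axis: x̄ = 3.875 in.
Repeating about the centroidal y-axis gives I_y = 25.391 in⁴.
Polar second moment: J = I_x + I_y = 126.96 in⁴.

J ≈ 127 in⁴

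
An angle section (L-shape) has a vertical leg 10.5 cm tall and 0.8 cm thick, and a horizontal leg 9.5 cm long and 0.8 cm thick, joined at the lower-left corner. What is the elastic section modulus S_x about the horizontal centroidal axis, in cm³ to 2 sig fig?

Treat the section as a set of non-overlapping primitives; coordinates are from the bounding-box lower-left.
Vertical leg: 0.8 × 10.5, A = 8.4 cm², y = 5.25 cm, Ī = 77.18 cm⁴.
Horizontal leg (remainder): 8.7 × 0.8, A = 6.96 cm², y = 0.4 cm, Ī = 0.3712 cm⁴.
Centroid: ȳ = ΣA·y / ΣA = 3.052 cm.
Transfer each piece to the horizontal centroidal axis using Ī + A·d² with d = y − 3.052:
  vertical leg: d = 2.198 cm → contributes +117.7 cm⁴
  horizontal leg (remainder): d = -2.652 cm → contributes +49.33 cm⁴
Total I = 167.1 cm⁴.
Extreme fibre distance c = 7.448 cm; S = I/c = 22.43 cm³.

S_x ≈ 22 cm³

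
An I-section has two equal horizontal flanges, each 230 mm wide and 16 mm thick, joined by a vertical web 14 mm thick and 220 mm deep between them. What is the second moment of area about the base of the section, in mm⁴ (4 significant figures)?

Split into non-overlapping primitives; take the origin at the lower-left of the bounding box.
Bottom flange: 230 × 16, A = 3 680 mm², y = 8 mm, Ī = 78506.7 mm⁴.
Web: 14 × 220, A = 3 080 mm², y = 126 mm, Ī = 12 422 667 mm⁴.
Top flange: 230 × 16, A = 3 680 mm², y = 244 mm, Ī = 78506.7 mm⁴.
Transfer each piece to the bottom edge using Ī + A·d² with d = y − 0:
  bottom flange: d = 8 mm → contributes +314 027 mm⁴
  web: d = 126 mm → contributes +61 320 747 mm⁴
  top flange: d = 244 mm → contributes +219 170 987 mm⁴
Total I = 280 805 760 mm⁴.

I_base ≈ 2.808 × 10⁸ mm⁴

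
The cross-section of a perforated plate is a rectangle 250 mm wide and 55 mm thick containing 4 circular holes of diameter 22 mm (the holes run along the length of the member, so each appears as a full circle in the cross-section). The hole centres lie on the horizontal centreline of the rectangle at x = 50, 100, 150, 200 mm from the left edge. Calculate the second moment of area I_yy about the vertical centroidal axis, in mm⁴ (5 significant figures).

I_yy ≈ 6.6817 × 10⁷ mm⁴

Break the section into simple shapes (no overlaps), measuring from the bottom-left corner of the bounding box.
Plate: 250 × 55, A = 13 750 mm², x = 125 mm, Ī = 71 614 583 mm⁴.
Hole 1 (subtracted): ⌀22, A = 380.1327 mm², x = 50 mm, Ī = 11499.01 mm⁴.
Hole 2 (subtracted): ⌀22, A = 380.1327 mm², x = 100 mm, Ī = 11499.01 mm⁴.
Hole 3 (subtracted): ⌀22, A = 380.1327 mm², x = 150 mm, Ī = 11499.01 mm⁴.
Hole 4 (subtracted): ⌀22, A = 380.1327 mm², x = 200 mm, Ī = 11499.01 mm⁴.
By symmetry the centroid is at mid-width, x̄ = 125 mm.
Transfer each piece to the vertical centroidal axis using Ī + A·d² with d = x − 125:
  plate: d = 0 mm → contributes +71 614 583 mm⁴
  hole 1: d = -75 mm → contributes −2 149 746 mm⁴
  hole 2: d = -25 mm → contributes −249 082 mm⁴
  hole 3: d = 25 mm → contributes −249 082 mm⁴
  hole 4: d = 75 mm → contributes −2 149 746 mm⁴
Total I = 66 816 928 mm⁴.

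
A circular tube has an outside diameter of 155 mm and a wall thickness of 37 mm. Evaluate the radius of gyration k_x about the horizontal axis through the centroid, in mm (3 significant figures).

Split into non-overlapping primitives; take the origin at the lower-left of the bounding box.
Outer circle: ⌀155, A = 18 869 mm², y = 77.5 mm, Ī = 28 333 269 mm⁴.
Bore (subtracted): ⌀81, A = 5 153 mm², y = 77.5 mm, Ī = 2 113 051 mm⁴.
By symmetry the centroid is at mid-height, ȳ = 77.5 mm.
All pieces are centred on the horizontal axis through the centroid, so I = ΣĪ (holes subtracted) = 26 220 218 mm⁴.
Radius of gyration: k = √(I/A) = √(26 220 218 / 13 716) = 43.722 mm.

k_x ≈ 43.7 mm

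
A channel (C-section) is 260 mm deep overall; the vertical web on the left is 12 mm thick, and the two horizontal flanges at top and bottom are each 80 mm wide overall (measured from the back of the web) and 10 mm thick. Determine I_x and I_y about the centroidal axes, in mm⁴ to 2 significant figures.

I_x ≈ 3.9 × 10⁷ mm⁴, I_y ≈ 2.1 × 10⁶ mm⁴

Decompose the section into non-overlapping parts with the origin at the bottom-left of its bounding rectangle.
Web: 12 × 260, A = 3 120 mm², y = 130 mm, Ī = 17 576 000 mm⁴.
Top flange (beyond web): 68 × 10, A = 680 mm², y = 255 mm, Ī = 5 667 mm⁴.
Bottom flange (beyond web): 68 × 10, A = 680 mm², y = 5 mm, Ī = 5 667 mm⁴.
By symmetry the centroid is at mid-height, ȳ = 130 mm.
Transfer each piece to the centroidal x-axis using Ī + A·d² with d = y − 130:
  web: d = 0 mm → contributes +17 576 000 mm⁴
  top flange (beyond web): d = 125 mm → contributes +10 630 667 mm⁴
  bottom flange (beyond web): d = -125 mm → contributes +10 630 667 mm⁴
Total I = 38 837 333 mm⁴.
For the y-axis: x̄ = 18.14 mm.
Repeating about the centroidal y-axis gives I_y = 2 076 922 mm⁴.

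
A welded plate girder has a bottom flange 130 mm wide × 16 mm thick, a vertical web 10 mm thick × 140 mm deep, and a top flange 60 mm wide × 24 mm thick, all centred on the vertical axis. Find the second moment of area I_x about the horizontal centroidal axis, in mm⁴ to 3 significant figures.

I_x ≈ 2.43 × 10⁷ mm⁴

Treat the section as a set of non-overlapping primitives; coordinates are from the bounding-box lower-left.
Bottom plate: 130 × 16, A = 2 080 mm², y = 8 mm, Ī = 44 373 mm⁴.
Web plate: 10 × 140, A = 1 400 mm², y = 86 mm, Ī = 2 286 667 mm⁴.
Top plate: 60 × 24, A = 1 440 mm², y = 168 mm, Ī = 69 120 mm⁴.
Centroid: ȳ = ΣA·y / ΣA = 77.024 mm.
Transfer each piece to the horizontal centroidal axis using Ī + A·d² with d = y − 77.024:
  bottom plate: d = -69.024 mm → contributes +9 954 256 mm⁴
  web plate: d = 8.9756 mm → contributes +2 399 453 mm⁴
  top plate: d = 90.976 mm → contributes +11 987 369 mm⁴
Total I = 24 341 077 mm⁴.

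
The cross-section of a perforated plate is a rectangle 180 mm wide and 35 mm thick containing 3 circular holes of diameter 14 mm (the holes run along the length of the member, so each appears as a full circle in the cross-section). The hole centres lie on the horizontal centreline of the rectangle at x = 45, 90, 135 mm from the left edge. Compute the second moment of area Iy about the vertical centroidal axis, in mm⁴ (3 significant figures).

Iy ≈ 1.64 × 10⁷ mm⁴

Break the section into simple shapes (no overlaps), measuring from the bottom-left corner of the bounding box.
Plate: 180 × 35, A = 6 300 mm², x = 90 mm, Ī = 17 010 000 mm⁴.
Hole 1 (subtracted): ⌀14, A = 153.94 mm², x = 45 mm, Ī = 1885.7 mm⁴.
Hole 2 (subtracted): ⌀14, A = 153.94 mm², x = 90 mm, Ī = 1885.7 mm⁴.
Hole 3 (subtracted): ⌀14, A = 153.94 mm², x = 135 mm, Ī = 1885.7 mm⁴.
By symmetry the centroid is at mid-width, x̄ = 90 mm.
Transfer each piece to the vertical centroidal axis using Ī + A·d² with d = x − 90:
  plate: d = 0 mm → contributes +17 010 000 mm⁴
  hole 1: d = -45 mm → contributes −313 610 mm⁴
  hole 2: d = 0 mm → contributes −1885.7 mm⁴
  hole 3: d = 45 mm → contributes −313 610 mm⁴
Total I = 16 380 894 mm⁴.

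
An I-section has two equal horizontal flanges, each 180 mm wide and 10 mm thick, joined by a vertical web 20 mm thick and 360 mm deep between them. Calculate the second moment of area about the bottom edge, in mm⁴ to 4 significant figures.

I_base ≈ 5.909 × 10⁸ mm⁴

Break the section into simple shapes (no overlaps), measuring from the bottom-left corner of the bounding box.
Bottom flange: 180 × 10, A = 1 800 mm², y = 5 mm, Ī = 15 000 mm⁴.
Web: 20 × 360, A = 7 200 mm², y = 190 mm, Ī = 77 760 000 mm⁴.
Top flange: 180 × 10, A = 1 800 mm², y = 375 mm, Ī = 15 000 mm⁴.
Transfer each piece to the bottom edge using Ī + A·d² with d = y − 0:
  bottom flange: d = 5 mm → contributes +60 000 mm⁴
  web: d = 190 mm → contributes +337 680 000 mm⁴
  top flange: d = 375 mm → contributes +253 140 000 mm⁴
Total I = 590 880 000 mm⁴.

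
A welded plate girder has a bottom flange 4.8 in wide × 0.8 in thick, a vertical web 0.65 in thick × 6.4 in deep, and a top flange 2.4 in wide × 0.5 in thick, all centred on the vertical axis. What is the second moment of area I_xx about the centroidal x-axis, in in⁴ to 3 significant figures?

I_xx ≈ 68.3 in⁴

Decompose the section into non-overlapping parts with the origin at the bottom-left of its bounding rectangle.
Bottom plate: 4.8 × 0.8, A = 3.84 in², y = 0.4 in, Ī = 0.2048 in⁴.
Web plate: 0.65 × 6.4, A = 4.16 in², y = 4 in, Ī = 14.199 in⁴.
Top plate: 2.4 × 0.5, A = 1.2 in², y = 7.45 in, Ī = 0.025 in⁴.
Centroid: ȳ = ΣA·y / ΣA = 2.9474 in.
Transfer each piece to the centroidal x-axis using Ī + A·d² with d = y − 2.9474:
  bottom plate: d = -2.5474 in → contributes +25.123 in⁴
  web plate: d = 1.0526 in → contributes +18.809 in⁴
  top plate: d = 4.5026 in → contributes +24.353 in⁴
Total I = 68.285 in⁴.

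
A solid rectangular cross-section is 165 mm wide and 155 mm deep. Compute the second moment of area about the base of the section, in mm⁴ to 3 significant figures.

The section: 165 × 155, A = 25 575 mm², y = 77.5 mm, Ī = 51 203 281 mm⁴.
Transfer it to a horizontal axis along the bottom face using Ī + A·d² with d = y − 0:
  the section: d = 77.5 mm → contributes +204 813 125 mm⁴
Total I = 204 813 125 mm⁴.

I_base ≈ 2.05 × 10⁸ mm⁴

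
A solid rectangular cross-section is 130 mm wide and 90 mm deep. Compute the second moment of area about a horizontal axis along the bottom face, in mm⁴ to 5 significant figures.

The section: 130 × 90, A = 11 700 mm², y = 45 mm, Ī = 7 897 500 mm⁴.
Transfer it to the base of the section using Ī + A·d² with d = y − 0:
  the section: d = 45 mm → contributes +31 590 000 mm⁴
Total I = 31 590 000 mm⁴.

I_base ≈ 3.1590 × 10⁷ mm⁴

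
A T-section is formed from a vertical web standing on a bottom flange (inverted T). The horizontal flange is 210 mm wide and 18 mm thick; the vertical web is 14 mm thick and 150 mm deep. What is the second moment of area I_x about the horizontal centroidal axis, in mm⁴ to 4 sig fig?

I_x ≈ 1.357 × 10⁷ mm⁴

Break the section into simple shapes (no overlaps), measuring from the bottom-left corner of the bounding box.
Flange: 210 × 18, A = 3 780 mm², y = 9 mm, Ī = 102 060 mm⁴.
Web: 14 × 150, A = 2 100 mm², y = 93 mm, Ī = 3 937 500 mm⁴.
Centroid: ȳ = ΣA·y / ΣA = 39 mm.
Transfer each piece to the horizontal centroidal axis using Ī + A·d² with d = y − 39:
  flange: d = -30 mm → contributes +3 504 060 mm⁴
  web: d = 54 mm → contributes +10 061 100 mm⁴
Total I = 13 565 160 mm⁴.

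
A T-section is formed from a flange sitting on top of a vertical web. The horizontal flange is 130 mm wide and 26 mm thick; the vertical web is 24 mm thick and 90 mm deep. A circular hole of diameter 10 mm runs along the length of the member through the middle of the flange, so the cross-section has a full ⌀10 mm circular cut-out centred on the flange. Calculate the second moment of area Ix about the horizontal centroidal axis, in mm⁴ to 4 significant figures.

Split into non-overlapping primitives; take the origin at the lower-left of the bounding box.
Flange: 130 × 26, A = 3 380 mm², y = 103 mm, Ī = 190 407 mm⁴.
Web: 24 × 90, A = 2 160 mm², y = 45 mm, Ī = 1 458 000 mm⁴.
Hole (subtracted): ⌀10, A = 78.5398 mm², y = 103 mm, Ī = 490.874 mm⁴.
Centroid: ȳ = ΣA·y / ΣA = 80.0611 mm.
Transfer each piece to the horizontal centroidal axis using Ī + A·d² with d = y − 80.0611:
  flange: d = 22.9389 mm → contributes +1 968 943 mm⁴
  web: d = -35.0611 mm → contributes +4 113 243 mm⁴
  hole: d = 22.9389 mm → contributes −41818.1 mm⁴
Total I = 6 040 368 mm⁴.

Ix ≈ 6.040 × 10⁶ mm⁴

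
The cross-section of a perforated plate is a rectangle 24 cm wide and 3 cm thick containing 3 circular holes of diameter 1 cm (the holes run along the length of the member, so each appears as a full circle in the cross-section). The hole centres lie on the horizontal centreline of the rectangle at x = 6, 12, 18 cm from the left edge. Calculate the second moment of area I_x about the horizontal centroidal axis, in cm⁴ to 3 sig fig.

I_x ≈ 53.9 cm⁴

Treat the section as a set of non-overlapping primitives; coordinates are from the bounding-box lower-left.
Plate: 24 × 3, A = 72 cm², y = 1.5 cm, Ī = 54 cm⁴.
Hole 1 (subtracted): ⌀1, A = 0.7854 cm², y = 1.5 cm, Ī = 0.049087 cm⁴.
Hole 2 (subtracted): ⌀1, A = 0.7854 cm², y = 1.5 cm, Ī = 0.049087 cm⁴.
Hole 3 (subtracted): ⌀1, A = 0.7854 cm², y = 1.5 cm, Ī = 0.049087 cm⁴.
By symmetry the centroid is at mid-height, ȳ = 1.5 cm.
All pieces are centred on the horizontal centroidal axis, so I = ΣĪ (holes subtracted) = 53.853 cm⁴.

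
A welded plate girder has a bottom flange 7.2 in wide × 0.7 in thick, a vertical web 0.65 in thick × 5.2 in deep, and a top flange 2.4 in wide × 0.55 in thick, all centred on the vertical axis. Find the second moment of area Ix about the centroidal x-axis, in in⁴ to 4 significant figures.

Treat the section as a set of non-overlapping primitives; coordinates are from the bounding-box lower-left.
Bottom plate: 7.2 × 0.7, A = 5.04 in², y = 0.35 in, Ī = 0.2058 in⁴.
Web plate: 0.65 × 5.2, A = 3.38 in², y = 3.3 in, Ī = 7.61627 in⁴.
Top plate: 2.4 × 0.55, A = 1.32 in², y = 6.175 in, Ī = 0.033275 in⁴.
Centroid: ȳ = ΣA·y / ΣA = 2.16314 in.
Transfer each piece to the centroidal x-axis using Ī + A·d² with d = y − 2.16314:
  bottom plate: d = -1.81314 in → contributes +16.7747 in⁴
  web plate: d = 1.13686 in → contributes +11.9847 in⁴
  top plate: d = 4.01186 in → contributes +21.2787 in⁴
Total I = 50.0381 in⁴.

Ix ≈ 50.04 in⁴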